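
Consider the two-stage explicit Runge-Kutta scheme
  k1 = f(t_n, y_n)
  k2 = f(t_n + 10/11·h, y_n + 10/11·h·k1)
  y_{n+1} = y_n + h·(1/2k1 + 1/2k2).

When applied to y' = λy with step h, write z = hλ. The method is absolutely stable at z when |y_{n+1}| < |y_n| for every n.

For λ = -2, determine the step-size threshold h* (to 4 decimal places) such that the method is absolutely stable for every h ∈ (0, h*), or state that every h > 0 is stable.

With y'=λy (z=hλ):
  k1=λy_n ⇒ h·k1=z·y_n;  k2=λ(1+10/11z)y_n ⇒ h·k2=z(1+10/11z)y_n
  y_{n+1}/y_n = 1 + 1/2z + 1/2z(1+10/11z) = 1 + z + 5/11z²
  so R(z) = 1 + z + 5/11z².

Need |R(x)|<1, x<0.
x=-1.69: |R|=0.6082
R=1: x+5/11x²=0 ⇒ x=−11/5=-2.2000; min R=1−1/(4·5/11)=0.4500>−1
Confirm numerically:
  x=-1.933: |R|=0.76540 <1
  x=-1.269: |R|=0.46298 <1
  x=-1.235: |R|=0.45828 <1
  x=-1.027: |R|=0.45242 <1
  x=-2.513: |R|=1.35753 >1
  x=-2.421: |R|=1.24320 >1
Stable set (-2.2000, 0).

(-2.2000,0); λ=-2 ⇒ h* = (11/5)/2 = 1.1000.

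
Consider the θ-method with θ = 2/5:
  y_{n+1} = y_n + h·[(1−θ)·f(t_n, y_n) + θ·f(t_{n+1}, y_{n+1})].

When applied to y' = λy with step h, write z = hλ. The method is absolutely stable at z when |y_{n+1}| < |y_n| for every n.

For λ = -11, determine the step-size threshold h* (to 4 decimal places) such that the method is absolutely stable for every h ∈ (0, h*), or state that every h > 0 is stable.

(-10.0000,0); λ=-11 ⇒ h* = (10)/11 = 0.9091.

Test eqn y'=λy, z=hλ:
  y_{n+1} = y_n + z·[3/5·y_n + 2/5·y_{n+1}] ⇒ (1 − 2/5z)y_{n+1} = (1 + 3/5z)y_n
  ⇒ R(z) = (1 + 3/5z)/(1 − 2/5z).

Boundary: |R(x)|=1, x<0.
x=-1.21: |R|=0.1846
R=−1: 1+3/5x = −1+2/5x ⇒ -1/5x=2 ⇒ x=2/(-1/5)=-10.0000
Confirm numerically:
  x=-9.940: |R|=0.99759 <1
  x=-9.769: |R|=0.99059 <1
  x=-5.771: |R|=0.74435 <1
  x=-4.324: |R|=0.58411 <1
  x=-10.526: |R|=1.02019 >1
  x=-10.344: |R|=1.01339 >1
  x=-10.049: |R|=1.00195 >1
So |R|<1 on (-10.0000, 0).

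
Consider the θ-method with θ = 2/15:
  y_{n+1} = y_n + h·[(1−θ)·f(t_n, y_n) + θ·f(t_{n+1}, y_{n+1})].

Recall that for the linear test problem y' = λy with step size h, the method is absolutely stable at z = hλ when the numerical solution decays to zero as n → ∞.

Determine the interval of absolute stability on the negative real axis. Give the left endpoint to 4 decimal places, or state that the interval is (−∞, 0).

z∈(-2.7273,0).

On y'=λy, z=hλ:
  y_{n+1} = y_n + z·[13/15·y_n + 2/15·y_{n+1}] ⇒ (1 − 2/15z)y_{n+1} = (1 + 13/15z)y_n
  so R(z) = (1 + 13/15z)/(1 − 2/15z).

Need |R(x)|<1, x<0.
x=-0.53: |R|=0.5050
R=−1: 1+13/15x = −1+2/15x ⇒ -11/15x=2 ⇒ x=2/(-11/15)=-2.7273
Confirm numerically:
  x=-2.340: |R|=0.78354 <1
  x=-2.004: |R|=0.58144 <1
  x=-1.374: |R|=0.16126 <1
  x=-3.288: |R|=1.28587 >1
  x=-2.751: |R|=1.01273 >1
So |R|<1 on (-2.7273, 0).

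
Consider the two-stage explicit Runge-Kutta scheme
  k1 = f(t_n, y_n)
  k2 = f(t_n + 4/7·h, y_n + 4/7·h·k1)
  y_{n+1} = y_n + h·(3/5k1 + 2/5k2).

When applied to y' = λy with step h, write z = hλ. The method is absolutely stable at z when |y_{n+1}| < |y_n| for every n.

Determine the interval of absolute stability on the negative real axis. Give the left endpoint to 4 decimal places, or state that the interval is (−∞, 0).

Test eqn y'=λy, z=hλ:
  k1=λy_n ⇒ h·k1=z·y_n;  k2=λ(1+4/7z)y_n ⇒ h·k2=z(1+4/7z)y_n
  y_{n+1}/y_n = 1 + 3/5z + 2/5z(1+4/7z) = 1 + z + 8/35z²
  so R(z) = 1 + z + 8/35z².

Need |R(x)|<1, x<0.
x=-0.41: |R|=0.6284
R=1: x+8/35x²=0 ⇒ x=−35/8=-4.3750; min R=1−1/(4·8/35)=-0.0938>−1
Confirm numerically:
  x=-3.458: |R|=0.27520 <1
  x=-3.043: |R|=0.07354 <1
  x=-2.265: |R|=0.09238 <1
  x=-4.744: |R|=1.40012 >1
  x=-4.613: |R|=1.25095 >1
So |R|<1 on (-4.3750, 0).

z∈(-4.3750,0).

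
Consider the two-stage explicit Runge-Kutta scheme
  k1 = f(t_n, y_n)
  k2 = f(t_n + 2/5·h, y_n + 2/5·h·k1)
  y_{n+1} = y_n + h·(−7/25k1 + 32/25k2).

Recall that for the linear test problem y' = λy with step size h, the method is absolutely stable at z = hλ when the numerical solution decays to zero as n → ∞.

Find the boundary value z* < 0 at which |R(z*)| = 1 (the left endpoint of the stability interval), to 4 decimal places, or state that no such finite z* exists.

left endpoint -1.9531.

Test eqn y'=λy, z=hλ:
  k1=λy_n ⇒ h·k1=z·y_n;  k2=λ(1+2/5z)y_n ⇒ h·k2=z(1+2/5z)y_n
  y_{n+1}/y_n = 1 − 7/25z + 32/25z(1+2/5z) = 1 + z + 64/125z²
  ⇒ R(z) = 1 + z + 64/125z².

Solve |R(x)|<1 on ℝ⁻.
x=-1.69: |R|=0.7723
R=1: x+64/125x²=0 ⇒ x=−125/64=-1.9531; min R=1−1/(4·64/125)=0.5117>−1
Confirm numerically:
  x=-1.873: |R|=0.92316 <1
  x=-1.227: |R|=0.54383 <1
  x=-1.158: |R|=0.52857 <1
  x=-1.032: |R|=0.51329 <1
  x=-2.313: |R|=1.42618 >1
  x=-2.176: |R|=1.24831 >1
Interval (-1.9531, 0).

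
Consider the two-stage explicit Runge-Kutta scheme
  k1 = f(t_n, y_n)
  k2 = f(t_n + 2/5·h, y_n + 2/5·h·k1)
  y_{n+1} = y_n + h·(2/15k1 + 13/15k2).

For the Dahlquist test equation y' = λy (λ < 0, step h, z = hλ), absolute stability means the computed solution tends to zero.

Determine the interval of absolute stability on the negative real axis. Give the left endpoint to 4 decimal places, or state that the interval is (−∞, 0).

(-2.8846, 0).

Test eqn y'=λy, z=hλ:
  k1=λy_n ⇒ h·k1=z·y_n;  k2=λ(1+2/5z)y_n ⇒ h·k2=z(1+2/5z)y_n
  y_{n+1}/y_n = 1 + 2/15z + 13/15z(1+2/5z) = 1 + z + 26/75z²
  so R(z) = 1 + z + 26/75z².

Boundary: |R(x)|=1, x<0.
x=-0.91: |R|=0.3771
R=1: x+26/75x²=0 ⇒ x=−75/26=-2.8846; min R=1−1/(4·26/75)=0.2788>−1
Confirm numerically:
  x=-1.956: |R|=0.37032 <1
  x=-1.676: |R|=0.29778 <1
  x=-1.162: |R|=0.30608 <1
  x=-3.318: |R|=1.49850 >1
  x=-3.171: |R|=1.31482 >1
  x=-2.919: |R|=1.03479 >1
Stable set (-2.8846, 0).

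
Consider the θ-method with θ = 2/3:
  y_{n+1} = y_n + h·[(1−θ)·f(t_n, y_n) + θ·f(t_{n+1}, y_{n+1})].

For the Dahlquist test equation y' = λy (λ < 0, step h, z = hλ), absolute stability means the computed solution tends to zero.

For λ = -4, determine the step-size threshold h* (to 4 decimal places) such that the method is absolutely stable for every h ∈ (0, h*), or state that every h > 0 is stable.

interval (−∞, 0). Any h>0 works for λ=-4.

Test eqn y'=λy, z=hλ:
  y_{n+1} = y_n + z·[1/3·y_n + 2/3·y_{n+1}] ⇒ (1 − 2/3z)y_{n+1} = (1 + 1/3z)y_n
  Hence R(z) = (1 + 1/3z)/(1 − 2/3z).

Solve |R(x)|<1 on ℝ⁻.
x=-0.65: |R|=0.5465
x=-2: |R|=0.1429
x=-10: |R|=0.3043
x=-100: |R|=0.4778
θ=2/3≥1/2 ⇒ |1+1/3x|<|1−2/3x| ∀x<0 ⇒ unbounded interval.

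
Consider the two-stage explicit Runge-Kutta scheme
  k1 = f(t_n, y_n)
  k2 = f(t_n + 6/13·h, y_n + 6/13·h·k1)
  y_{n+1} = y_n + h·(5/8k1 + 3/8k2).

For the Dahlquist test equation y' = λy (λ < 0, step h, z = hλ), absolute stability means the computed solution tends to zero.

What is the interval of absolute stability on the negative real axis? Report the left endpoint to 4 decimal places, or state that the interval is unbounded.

With y'=λy (z=hλ):
  k1=λy_n ⇒ h·k1=z·y_n;  k2=λ(1+6/13z)y_n ⇒ h·k2=z(1+6/13z)y_n
  y_{n+1}/y_n = 1 + 5/8z + 3/8z(1+6/13z) = 1 + z + 9/52z²
  ⇒ R(z) = 1 + z + 9/52z².

Boundary: |R(x)|=1, x<0.
x=-1.52: |R|=0.1201
R=1: x+9/52x²=0 ⇒ x=−52/9=-5.7778; min R=1−1/(4·9/52)=-0.4444>−1
Confirm numerically:
  x=-4.774: |R|=0.17061 <1
  x=-4.684: |R|=0.11328 <1
  x=-3.804: |R|=0.29950 <1
  x=-3.783: |R|=0.30608 <1
  x=-6.084: |R|=1.32245 >1
  x=-6.050: |R|=1.28505 >1
Interval (-5.7778, 0).

(-5.7778, 0).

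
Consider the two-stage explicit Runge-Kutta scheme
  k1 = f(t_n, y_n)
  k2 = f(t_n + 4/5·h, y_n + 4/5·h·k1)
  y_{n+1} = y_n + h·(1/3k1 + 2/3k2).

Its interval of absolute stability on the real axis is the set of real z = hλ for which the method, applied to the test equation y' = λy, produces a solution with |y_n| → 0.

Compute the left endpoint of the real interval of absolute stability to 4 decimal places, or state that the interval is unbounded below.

left endpoint -1.8750.

On y'=λy, z=hλ:
  k1=λy_n ⇒ h·k1=z·y_n;  k2=λ(1+4/5z)y_n ⇒ h·k2=z(1+4/5z)y_n
  y_{n+1}/y_n = 1 + 1/3z + 2/3z(1+4/5z) = 1 + z + 8/15z²
  Hence R(z) = 1 + z + 8/15z².

Solve |R(x)|<1 on ℝ⁻.
x=-0.35: |R|=0.7153
R=1: x+8/15x²=0 ⇒ x=−15/8=-1.8750; min R=1−1/(4·8/15)=0.5312>−1
Confirm numerically:
  x=-1.432: |R|=0.66167 <1
  x=-1.408: |R|=0.64931 <1
  x=-0.968: |R|=0.53175 <1
  x=-0.877: |R|=0.53320 <1
  x=-2.345: |R|=1.58781 >1
  x=-2.071: |R|=1.21649 >1
  x=-1.902: |R|=1.02739 >1
Interval (-1.8750, 0).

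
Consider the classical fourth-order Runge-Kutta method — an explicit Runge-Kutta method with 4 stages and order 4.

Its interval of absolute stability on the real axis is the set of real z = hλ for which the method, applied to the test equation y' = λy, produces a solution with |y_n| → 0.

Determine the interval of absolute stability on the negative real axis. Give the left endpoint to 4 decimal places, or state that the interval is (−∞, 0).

With y'=λy (z=hλ):
  order 4, 4-stage ⇒ R(z)=1+z+z^2/2+z^3/6+z^4/24
  (e.g. R(-1.32)=0.29437, |R|=0.29437)

Boundary: |R(x)|=1, x<0.
x=-1.32: |R|=0.2944
|R(-2.49)|=0.6387 |R(-0.93)|=0.3996 |R(-0.67)|=0.5127
Bisect:
  x_lo=-3.1300 |R|=1.6569  x_hi=-0.2370 |R|=0.7890
  mid=-1.68351 |R|=0.27305 →hi
  mid=-2.40675 |R|=0.56400 →hi
  mid=-2.76837 |R|=0.97479 →hi
  mid=-2.94918 |R|=1.27655 →lo
  mid=-2.85878 |R|=1.11656 →lo
  mid=-2.81358 |R|=1.04348 →lo
  mid=-2.79097 |R|=1.00860 →lo
  mid=-2.77967 |R|=0.99156 →hi
  ...
  [-2.78532,-2.78515] ⇒ x*=-2.7853
Interval (-2.7853, 0).

z∈(-2.7853,0).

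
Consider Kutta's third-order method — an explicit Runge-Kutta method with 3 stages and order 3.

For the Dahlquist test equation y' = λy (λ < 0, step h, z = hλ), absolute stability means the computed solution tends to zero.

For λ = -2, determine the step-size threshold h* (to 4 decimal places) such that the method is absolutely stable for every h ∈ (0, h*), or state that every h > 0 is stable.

With y'=λy (z=hλ):
  order 3, 3-stage ⇒ R(z)=1+z+z^2/2+z^3/6
  (e.g. R(-1.24)=0.21103, |R|=0.21103)

Boundary: |R(x)|=1, x<0.
x=-1.24: |R|=0.2110
|R(-2.22)|=0.5793 |R(-1.88)|=0.2202 |R(-1.6)|=0.0027
Bisect:
  x_lo=-3.1888 |R|=2.5088  x_hi=-0.2040 |R|=0.8154
  mid=-1.69639 |R|=0.07115 →hi
  mid=-2.44260 |R|=0.88833 →hi
  mid=-2.81571 |R|=1.57219 →lo
  mid=-2.62916 |R|=1.20191 →lo
  mid=-2.53588 |R|=1.03844 →lo
  mid=-2.48924 |R|=0.96177 →hi
  mid=-2.51256 |R|=0.99970 →hi
  mid=-2.52422 |R|=1.01897 →lo
  mid=-2.51839 |R|=1.00930 →lo
  mid=-2.51547 |R|=1.00449 →lo
  ...
  [-2.51292,-2.51274] ⇒ x*=-2.5127
Stable set (-2.5127, 0).

(-2.5127,0); λ=-2 ⇒ h* = 1.2564.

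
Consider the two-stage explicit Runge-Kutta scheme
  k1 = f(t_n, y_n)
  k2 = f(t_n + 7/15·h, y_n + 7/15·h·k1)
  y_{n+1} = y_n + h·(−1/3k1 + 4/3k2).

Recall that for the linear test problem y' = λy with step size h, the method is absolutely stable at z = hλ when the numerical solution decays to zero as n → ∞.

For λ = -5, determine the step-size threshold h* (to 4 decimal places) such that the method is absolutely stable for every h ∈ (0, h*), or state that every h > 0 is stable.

Set f=λy, z=hλ:
  k1=λy_n ⇒ h·k1=z·y_n;  k2=λ(1+7/15z)y_n ⇒ h·k2=z(1+7/15z)y_n
  y_{n+1}/y_n = 1 − 1/3z + 4/3z(1+7/15z) = 1 + z + 28/45z²
  so R(z) = 1 + z + 28/45z².

Need |R(x)|<1, x<0.
x=-1.12: |R|=0.6605
R=1: x+28/45x²=0 ⇒ x=−45/28=-1.6071; min R=1−1/(4·28/45)=0.5982>−1
Confirm numerically:
  x=-1.247: |R|=0.72056 <1
  x=-1.144: |R|=0.67032 <1
  x=-0.848: |R|=0.59944 <1
  x=-0.699: |R|=0.60502 <1
  x=-1.925: |R|=1.38072 >1
  x=-1.866: |R|=1.30055 >1
  x=-1.856: |R|=1.28739 >1
So |R|<1 on (-1.6071, 0).

(-1.6071,0); λ=-5 ⇒ h* = (45/28)/5 = 0.3214.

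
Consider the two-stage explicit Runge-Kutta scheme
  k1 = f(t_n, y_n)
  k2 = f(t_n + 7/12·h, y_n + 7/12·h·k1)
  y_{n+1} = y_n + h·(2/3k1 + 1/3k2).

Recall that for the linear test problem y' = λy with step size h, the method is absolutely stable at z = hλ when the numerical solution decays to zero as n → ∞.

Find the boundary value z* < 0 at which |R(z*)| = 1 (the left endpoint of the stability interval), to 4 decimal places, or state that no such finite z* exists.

left endpoint -5.1429.

Set f=λy, z=hλ:
  k1=λy_n ⇒ h·k1=z·y_n;  k2=λ(1+7/12z)y_n ⇒ h·k2=z(1+7/12z)y_n
  y_{n+1}/y_n = 1 + 2/3z + 1/3z(1+7/12z) = 1 + z + 7/36z²
  R(z) = 1 + z + 7/36z².

Boundary: |R(x)|=1, x<0.
x=-1.74: |R|=0.1513
R=1: x+7/36x²=0 ⇒ x=−36/7=-5.1429; min R=1−1/(4·7/36)=-0.2857>−1
Confirm numerically:
  x=-5.118: |R|=0.97526 <1
  x=-4.805: |R|=0.68434 <1
  x=-3.279: |R|=0.18836 <1
  x=-2.495: |R|=0.28458 <1
  x=-5.488: |R|=1.36831 >1
  x=-5.323: |R|=1.18645 >1
So |R|<1 on (-5.1429, 0).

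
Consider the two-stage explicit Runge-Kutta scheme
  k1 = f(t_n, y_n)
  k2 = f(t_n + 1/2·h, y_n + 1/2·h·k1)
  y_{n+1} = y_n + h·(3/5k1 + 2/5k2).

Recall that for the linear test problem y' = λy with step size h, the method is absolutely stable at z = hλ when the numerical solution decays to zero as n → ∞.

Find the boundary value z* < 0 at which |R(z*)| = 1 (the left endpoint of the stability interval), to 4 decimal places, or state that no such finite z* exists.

Set f=λy, z=hλ:
  k1=λy_n ⇒ h·k1=z·y_n;  k2=λ(1+1/2z)y_n ⇒ h·k2=z(1+1/2z)y_n
  y_{n+1}/y_n = 1 + 3/5z + 2/5z(1+1/2z) = 1 + z + 1/5z²
  ⇒ R(z) = 1 + z + 1/5z².

Find x<0 with |R(x)|<1.
x=-0.31: |R|=0.7092
R=1: x+1/5x²=0 ⇒ x=−5=-5.0000; min R=1−1/(4·1/5)=-0.2500>−1
Confirm numerically:
  x=-3.317: |R|=0.11650 <1
  x=-2.699: |R|=0.24208 <1
  x=-2.283: |R|=0.24058 <1
  x=-5.587: |R|=1.65591 >1
  x=-5.176: |R|=1.18220 >1
  x=-5.128: |R|=1.13128 >1
So |R|<1 on (-5.0000, 0).

z* = -5.0000.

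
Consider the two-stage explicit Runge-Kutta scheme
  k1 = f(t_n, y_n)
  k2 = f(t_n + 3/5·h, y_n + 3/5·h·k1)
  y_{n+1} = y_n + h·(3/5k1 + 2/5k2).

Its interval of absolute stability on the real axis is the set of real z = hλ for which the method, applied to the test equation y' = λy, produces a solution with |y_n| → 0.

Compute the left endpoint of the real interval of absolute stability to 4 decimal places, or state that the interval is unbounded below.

left endpoint -4.1667.

On y'=λy, z=hλ:
  k1=λy_n ⇒ h·k1=z·y_n;  k2=λ(1+3/5z)y_n ⇒ h·k2=z(1+3/5z)y_n
  y_{n+1}/y_n = 1 + 3/5z + 2/5z(1+3/5z) = 1 + z + 6/25z²
  so R(z) = 1 + z + 6/25z².

Find x<0 with |R(x)|<1.
x=-1.4: |R|=0.0704
R=1: x+6/25x²=0 ⇒ x=−25/6=-4.1667; min R=1−1/(4·6/25)=-0.0417>−1
Confirm numerically:
  x=-4.122: |R|=0.95581 <1
  x=-3.601: |R|=0.51113 <1
  x=-2.886: |R|=0.11296 <1
  x=-2.766: |R|=0.07018 <1
  x=-4.493: |R|=1.35189 >1
  x=-4.378: |R|=1.22205 >1
So |R|<1 on (-4.1667, 0).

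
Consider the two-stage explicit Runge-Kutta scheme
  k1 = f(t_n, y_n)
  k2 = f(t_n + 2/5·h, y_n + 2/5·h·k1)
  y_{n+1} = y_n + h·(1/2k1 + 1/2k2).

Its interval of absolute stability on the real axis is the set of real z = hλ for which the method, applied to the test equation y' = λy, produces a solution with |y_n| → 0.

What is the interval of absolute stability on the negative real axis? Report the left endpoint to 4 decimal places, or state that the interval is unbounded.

Set f=λy, z=hλ:
  k1=λy_n ⇒ h·k1=z·y_n;  k2=λ(1+2/5z)y_n ⇒ h·k2=z(1+2/5z)y_n
  y_{n+1}/y_n = 1 + 1/2z + 1/2z(1+2/5z) = 1 + z + 1/5z²
  Hence R(z) = 1 + z + 1/5z².

Need |R(x)|<1, x<0.
x=-1.65: |R|=0.1055
R=1: x+1/5x²=0 ⇒ x=−5=-5.0000; min R=1−1/(4·1/5)=-0.2500>−1
Confirm numerically:
  x=-4.887: |R|=0.88955 <1
  x=-4.637: |R|=0.66335 <1
  x=-2.888: |R|=0.21989 <1
  x=-5.380: |R|=1.40888 >1
  x=-5.176: |R|=1.18220 >1
  x=-5.053: |R|=1.05356 >1
Interval (-5.0000, 0).

z∈(-5.0000,0).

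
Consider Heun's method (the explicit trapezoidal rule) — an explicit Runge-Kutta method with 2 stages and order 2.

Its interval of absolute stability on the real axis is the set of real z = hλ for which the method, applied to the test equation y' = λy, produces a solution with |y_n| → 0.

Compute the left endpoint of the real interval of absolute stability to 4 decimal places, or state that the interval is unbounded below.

left endpoint -2.0000.

With y'=λy (z=hλ):
  order 2, 2-stage ⇒ R(z)=1+z+z^2/2
  (e.g. R(-1.62)=0.69220, |R|=0.69220)

Need |R(x)|<1, x<0.
x=-1.62: |R|=0.6922
|R(-1.37)|=0.5685 |R(-1.05)|=0.5012 |R(-0.62)|=0.5722
Bisect:
  x_lo=-2.5312 |R|=1.6722  x_hi=-0.3496 |R|=0.7115
  mid=-1.44039 |R|=0.59697 →hi
  mid=-1.98577 |R|=0.98587 →hi
  mid=-2.25847 |R|=1.29187 →lo
  mid=-2.12212 |R|=1.12958 →lo
  mid=-2.05395 |R|=1.05540 →lo
  mid=-2.01986 |R|=1.02006 →lo
  mid=-2.00282 |R|=1.00282 →lo
  mid=-1.99429 |R|=0.99431 →hi
  mid=-1.99856 |R|=0.99856 →hi
  ...
  [-2.00002,-1.99989] ⇒ x*=-2.0000
Interval (-2.0000, 0).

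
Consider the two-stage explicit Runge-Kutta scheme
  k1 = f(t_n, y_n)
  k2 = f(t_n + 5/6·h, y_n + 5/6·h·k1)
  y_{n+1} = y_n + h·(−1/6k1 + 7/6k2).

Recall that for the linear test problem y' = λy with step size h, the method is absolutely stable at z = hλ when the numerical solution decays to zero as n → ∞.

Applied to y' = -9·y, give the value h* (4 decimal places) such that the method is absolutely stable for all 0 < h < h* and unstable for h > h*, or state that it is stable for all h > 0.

(-1.0286,0); λ=-9 ⇒ h* = (36/35)/9 = 0.1143.

Set f=λy, z=hλ:
  k1=λy_n ⇒ h·k1=z·y_n;  k2=λ(1+5/6z)y_n ⇒ h·k2=z(1+5/6z)y_n
  y_{n+1}/y_n = 1 − 1/6z + 7/6z(1+5/6z) = 1 + z + 35/36z²
  R(z) = 1 + z + 35/36z².

Need |R(x)|<1, x<0.
x=-1.19: |R|=1.1868
R=1: x+35/36x²=0 ⇒ x=−36/35=-1.0286; min R=1−1/(4·35/36)=0.7429>−1
Confirm numerically:
  x=-0.966: |R|=0.94123 <1
  x=-0.869: |R|=0.86518 <1
  x=-0.750: |R|=0.79688 <1
  x=-0.542: |R|=0.74360 <1
  x=-1.235: |R|=1.24786 >1
  x=-1.155: |R|=1.14197 >1
  x=-1.087: |R|=1.06175 >1
Stable set (-1.0286, 0).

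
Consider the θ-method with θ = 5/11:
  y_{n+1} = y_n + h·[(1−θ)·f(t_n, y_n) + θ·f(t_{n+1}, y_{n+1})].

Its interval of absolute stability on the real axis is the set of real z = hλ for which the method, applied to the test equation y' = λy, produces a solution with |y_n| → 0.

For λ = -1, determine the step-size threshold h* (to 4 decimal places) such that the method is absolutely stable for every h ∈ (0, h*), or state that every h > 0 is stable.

(-22.0000,0); λ=-1 ⇒ h* = (22)/1 = 22.0000.

On y'=λy, z=hλ:
  y_{n+1} = y_n + z·[6/11·y_n + 5/11·y_{n+1}] ⇒ (1 − 5/11z)y_{n+1} = (1 + 6/11z)y_n
  so R(z) = (1 + 6/11z)/(1 − 5/11z).

Solve |R(x)|<1 on ℝ⁻.
x=-0.7: |R|=0.4690
R=−1: 1+6/11x = −1+5/11x ⇒ -1/11x=2 ⇒ x=2/(-1/11)=-22.0000
Confirm numerically:
  x=-20.872: |R|=0.99022 <1
  x=-15.021: |R|=0.91895 <1
  x=-13.511: |R|=0.89194 <1
  x=-22.537: |R|=1.00434 >1
  x=-22.315: |R|=1.00257 >1
So |R|<1 on (-22.0000, 0).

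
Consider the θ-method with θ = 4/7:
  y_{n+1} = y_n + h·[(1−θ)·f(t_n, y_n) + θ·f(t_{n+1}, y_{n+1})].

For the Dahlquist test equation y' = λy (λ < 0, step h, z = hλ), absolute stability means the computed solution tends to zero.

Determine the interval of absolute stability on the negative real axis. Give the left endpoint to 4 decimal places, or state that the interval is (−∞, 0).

Test eqn y'=λy, z=hλ:
  y_{n+1} = y_n + z·[3/7·y_n + 4/7·y_{n+1}] ⇒ (1 − 4/7z)y_{n+1} = (1 + 3/7z)y_n
  Hence R(z) = (1 + 3/7z)/(1 − 4/7z).

Find x<0 with |R(x)|<1.
x=-0.35: |R|=0.7083
x=-2: |R|=0.0667
x=-10: |R|=0.4894
x=-100: |R|=0.7199
θ=4/7≥1/2 ⇒ |1+3/7x|<|1−4/7x| ∀x<0 ⇒ stable on all of ℝ⁻.

(−∞, 0) — no finite endpoint.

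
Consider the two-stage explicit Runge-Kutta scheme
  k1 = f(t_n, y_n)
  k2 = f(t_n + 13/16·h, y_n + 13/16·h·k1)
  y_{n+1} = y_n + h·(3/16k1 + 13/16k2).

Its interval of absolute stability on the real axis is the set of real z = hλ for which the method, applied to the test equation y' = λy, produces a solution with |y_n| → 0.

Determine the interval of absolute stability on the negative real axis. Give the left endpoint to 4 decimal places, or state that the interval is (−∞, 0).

On y'=λy, z=hλ:
  k1=λy_n ⇒ h·k1=z·y_n;  k2=λ(1+13/16z)y_n ⇒ h·k2=z(1+13/16z)y_n
  y_{n+1}/y_n = 1 + 3/16z + 13/16z(1+13/16z) = 1 + z + 169/256z²
  Hence R(z) = 1 + z + 169/256z².

Boundary: |R(x)|=1, x<0.
x=-0.43: |R|=0.6921
R=1: x+169/256x²=0 ⇒ x=−256/169=-1.5148; min R=1−1/(4·169/256)=0.6213>−1
Confirm numerically:
  x=-1.355: |R|=0.85706 <1
  x=-0.990: |R|=0.65702 <1
  x=-0.811: |R|=0.62320 <1
  x=-2.086: |R|=1.78660 >1
  x=-1.832: |R|=1.38363 >1
  x=-1.672: |R|=1.17352 >1
Stable set (-1.5148, 0).

(-1.5148, 0).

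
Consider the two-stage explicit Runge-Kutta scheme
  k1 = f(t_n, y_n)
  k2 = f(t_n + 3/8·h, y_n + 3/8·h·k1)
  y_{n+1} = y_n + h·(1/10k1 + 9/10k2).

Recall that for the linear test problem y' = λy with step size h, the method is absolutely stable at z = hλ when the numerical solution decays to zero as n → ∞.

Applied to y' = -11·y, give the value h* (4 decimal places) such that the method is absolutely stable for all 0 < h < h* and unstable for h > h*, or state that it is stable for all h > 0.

(-2.9630,0); λ=-11 ⇒ h* = (80/27)/11 = 0.2694.

Set f=λy, z=hλ:
  k1=λy_n ⇒ h·k1=z·y_n;  k2=λ(1+3/8z)y_n ⇒ h·k2=z(1+3/8z)y_n
  y_{n+1}/y_n = 1 + 1/10z + 9/10z(1+3/8z) = 1 + z + 27/80z²
  Hence R(z) = 1 + z + 27/80z².

Need |R(x)|<1, x<0.
x=-0.48: |R|=0.5978
R=1: x+27/80x²=0 ⇒ x=−80/27=-2.9630; min R=1−1/(4·27/80)=0.2593>−1
Confirm numerically:
  x=-2.527: |R|=0.62818 <1
  x=-2.339: |R|=0.50744 <1
  x=-2.016: |R|=0.35569 <1
  x=-1.686: |R|=0.27338 <1
  x=-3.467: |R|=1.58978 >1
  x=-3.255: |R|=1.32082 >1
  x=-3.147: |R|=1.19547 >1
Interval (-2.9630, 0).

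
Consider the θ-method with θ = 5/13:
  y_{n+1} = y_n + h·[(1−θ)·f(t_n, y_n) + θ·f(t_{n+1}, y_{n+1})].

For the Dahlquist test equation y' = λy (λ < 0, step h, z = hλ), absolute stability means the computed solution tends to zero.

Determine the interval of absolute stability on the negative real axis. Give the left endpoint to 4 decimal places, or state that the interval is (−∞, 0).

z∈(-8.6667,0).

Set f=λy, z=hλ:
  y_{n+1} = y_n + z·[8/13·y_n + 5/13·y_{n+1}] ⇒ (1 − 5/13z)y_{n+1} = (1 + 8/13z)y_n
  so R(z) = (1 + 8/13z)/(1 − 5/13z).

Solve |R(x)|<1 on ℝ⁻.
x=-1.49: |R|=0.0528
R=−1: 1+8/13x = −1+5/13x ⇒ -3/13x=2 ⇒ x=2/(-3/13)=-8.6667
Confirm numerically:
  x=-8.596: |R|=0.99621 <1
  x=-7.714: |R|=0.94458 <1
  x=-6.257: |R|=0.83676 <1
  x=-3.993: |R|=0.57467 <1
  x=-9.037: |R|=1.01909 >1
  x=-8.865: |R|=1.01038 >1
  x=-8.816: |R|=1.00785 >1
Stable set (-8.6667, 0).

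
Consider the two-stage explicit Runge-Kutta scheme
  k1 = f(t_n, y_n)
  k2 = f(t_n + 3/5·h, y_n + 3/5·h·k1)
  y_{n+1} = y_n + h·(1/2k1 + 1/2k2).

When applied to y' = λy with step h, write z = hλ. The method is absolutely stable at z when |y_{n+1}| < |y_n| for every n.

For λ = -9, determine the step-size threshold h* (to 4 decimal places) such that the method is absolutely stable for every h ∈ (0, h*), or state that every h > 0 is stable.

(-3.3333,0); λ=-9 ⇒ h* = (10/3)/9 = 0.3704.

Test eqn y'=λy, z=hλ:
  k1=λy_n ⇒ h·k1=z·y_n;  k2=λ(1+3/5z)y_n ⇒ h·k2=z(1+3/5z)y_n
  y_{n+1}/y_n = 1 + 1/2z + 1/2z(1+3/5z) = 1 + z + 3/10z²
  Hence R(z) = 1 + z + 3/10z².

Boundary: |R(x)|=1, x<0.
x=-1.51: |R|=0.1740
R=1: x+3/10x²=0 ⇒ x=−10/3=-3.3333; min R=1−1/(4·3/10)=0.1667>−1
Confirm numerically:
  x=-1.993: |R|=0.19861 <1
  x=-1.951: |R|=0.19092 <1
  x=-1.345: |R|=0.19771 <1
  x=-3.846: |R|=1.59151 >1
  x=-3.696: |R|=1.40212 >1
Stable set (-3.3333, 0).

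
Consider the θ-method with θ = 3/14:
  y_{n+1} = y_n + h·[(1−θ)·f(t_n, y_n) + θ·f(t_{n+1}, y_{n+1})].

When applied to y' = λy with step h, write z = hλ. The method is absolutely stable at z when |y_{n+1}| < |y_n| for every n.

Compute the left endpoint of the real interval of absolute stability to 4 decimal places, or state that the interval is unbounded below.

On y'=λy, z=hλ:
  y_{n+1} = y_n + z·[11/14·y_n + 3/14·y_{n+1}] ⇒ (1 − 3/14z)y_{n+1} = (1 + 11/14z)y_n
  R(z) = (1 + 11/14z)/(1 − 3/14z).

Boundary: |R(x)|=1, x<0.
x=-1.78: |R|=0.2885
R=−1: 1+11/14x = −1+3/14x ⇒ -4/7x=2 ⇒ x=2/(-4/7)=-3.5000
Confirm numerically:
  x=-3.327: |R|=0.94229 <1
  x=-2.418: |R|=0.59274 <1
  x=-1.818: |R|=0.30832 <1
  x=-3.950: |R|=1.13926 >1
  x=-3.682: |R|=1.05813 >1
Interval (-3.5000, 0).

left endpoint -3.5000.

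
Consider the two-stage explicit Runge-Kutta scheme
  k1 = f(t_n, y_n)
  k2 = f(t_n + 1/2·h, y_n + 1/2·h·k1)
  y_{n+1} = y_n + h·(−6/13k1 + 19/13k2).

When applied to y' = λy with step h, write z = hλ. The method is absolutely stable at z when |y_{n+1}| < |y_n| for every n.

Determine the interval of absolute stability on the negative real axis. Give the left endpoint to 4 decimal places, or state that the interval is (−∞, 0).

(-1.3684, 0).

With y'=λy (z=hλ):
  k1=λy_n ⇒ h·k1=z·y_n;  k2=λ(1+1/2z)y_n ⇒ h·k2=z(1+1/2z)y_n
  y_{n+1}/y_n = 1 − 6/13z + 19/13z(1+1/2z) = 1 + z + 19/26z²
  so R(z) = 1 + z + 19/26z².

Find x<0 with |R(x)|<1.
x=-1.44: |R|=1.0753
R=1: x+19/26x²=0 ⇒ x=−26/19=-1.3684; min R=1−1/(4·19/26)=0.6579>−1
Confirm numerically:
  x=-1.298: |R|=0.93320 <1
  x=-1.237: |R|=0.88120 <1
  x=-0.547: |R|=0.67165 <1
  x=-1.798: |R|=1.56443 >1
  x=-1.737: |R|=1.46785 >1
  x=-1.568: |R|=1.22869 >1
Interval (-1.3684, 0).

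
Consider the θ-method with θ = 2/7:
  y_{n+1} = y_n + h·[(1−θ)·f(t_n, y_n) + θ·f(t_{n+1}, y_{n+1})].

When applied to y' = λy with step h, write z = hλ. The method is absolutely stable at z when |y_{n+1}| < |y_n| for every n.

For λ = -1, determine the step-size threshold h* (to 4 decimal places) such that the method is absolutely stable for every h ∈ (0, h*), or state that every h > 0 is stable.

With y'=λy (z=hλ):
  y_{n+1} = y_n + z·[5/7·y_n + 2/7·y_{n+1}] ⇒ (1 − 2/7z)y_{n+1} = (1 + 5/7z)y_n
  R(z) = (1 + 5/7z)/(1 − 2/7z).

Find x<0 with |R(x)|<1.
x=-0.48: |R|=0.5779
R=−1: 1+5/7x = −1+2/7x ⇒ -3/7x=2 ⇒ x=2/(-3/7)=-4.6667
Confirm numerically:
  x=-4.195: |R|=0.90806 <1
  x=-3.571: |R|=0.76757 <1
  x=-3.437: |R|=0.73411 <1
  x=-2.838: |R|=0.56721 <1
  x=-4.996: |R|=1.05815 >1
  x=-4.757: |R|=1.01641 >1
  x=-4.718: |R|=1.00937 >1
Stable set (-4.6667, 0).

(-4.6667,0); λ=-1 ⇒ h* = (14/3)/1 = 4.6667.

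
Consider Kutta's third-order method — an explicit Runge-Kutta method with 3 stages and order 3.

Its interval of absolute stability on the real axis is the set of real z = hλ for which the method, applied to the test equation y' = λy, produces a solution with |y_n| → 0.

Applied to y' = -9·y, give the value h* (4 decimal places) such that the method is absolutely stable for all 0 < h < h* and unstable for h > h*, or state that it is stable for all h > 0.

With y'=λy (z=hλ):
  order 3, 3-stage ⇒ R(z)=1+z+z^2/2+z^3/6
  (e.g. R(-0.91)=0.37845, |R|=0.37845)

Need |R(x)|<1, x<0.
x=-0.91: |R|=0.3785
|R(-1.2)|=0.2320 |R(-0.96)|=0.3533 |R(-0.72)|=0.4770
Bisect:
  x_lo=-3.2153 |R|=2.5863  x_hi=-0.2336 |R|=0.7915
  mid=-1.72447 |R|=0.09228 →hi
  mid=-2.46989 |R|=0.93091 →hi
  mid=-2.84259 |R|=1.63061 →lo
  mid=-2.65624 |R|=1.25200 →lo
  mid=-2.56306 |R|=1.08467 →lo
  mid=-2.51648 |R|=1.00614 →lo
  mid=-2.49318 |R|=0.96812 →hi
  ...
  [-2.51284,-2.51265] ⇒ x*=-2.5127
So |R|<1 on (-2.5127, 0).

(-2.5127,0); λ=-9 ⇒ h* = 0.2792.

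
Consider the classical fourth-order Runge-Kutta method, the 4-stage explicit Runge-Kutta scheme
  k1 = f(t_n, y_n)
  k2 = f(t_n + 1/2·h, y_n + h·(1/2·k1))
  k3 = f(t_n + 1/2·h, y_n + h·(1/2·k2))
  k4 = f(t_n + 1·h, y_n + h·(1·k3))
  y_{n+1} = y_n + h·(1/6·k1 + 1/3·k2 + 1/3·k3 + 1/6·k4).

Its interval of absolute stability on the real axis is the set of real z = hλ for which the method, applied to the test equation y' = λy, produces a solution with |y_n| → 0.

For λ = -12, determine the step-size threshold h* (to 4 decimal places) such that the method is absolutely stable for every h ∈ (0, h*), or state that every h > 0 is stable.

(-2.7853,0); λ=-12 ⇒ h* = 0.2321.

With y'=λy (z=hλ):
  order 4, 4-stage ⇒ R(z)=1+z+z^2/2+z^3/6+z^4/24
  (e.g. R(-1.56)=0.27083, |R|=0.27083)

Need |R(x)|<1, x<0.
x=-1.56: |R|=0.2708
|R(-2.66)|=0.8270 |R(-1.71)|=0.2749 |R(-1.32)|=0.2944
Bisect:
  x_lo=-3.4551 |R|=2.5774  x_hi=-0.2678 |R|=0.7650
  mid=-1.86148 |R|=0.29633 →hi
  mid=-2.65830 |R|=0.82482 →hi
  mid=-3.05671 |R|=1.49250 →lo
  mid=-2.85751 |R|=1.11445 →lo
  mid=-2.75790 |R|=0.95948 →hi
  mid=-2.80771 |R|=1.03432 →lo
  mid=-2.78280 |R|=0.99625 →hi
  mid=-2.79526 |R|=1.01512 →lo
  ...
  [-2.78533,-2.78514] ⇒ x*=-2.7853
Interval (-2.7853, 0).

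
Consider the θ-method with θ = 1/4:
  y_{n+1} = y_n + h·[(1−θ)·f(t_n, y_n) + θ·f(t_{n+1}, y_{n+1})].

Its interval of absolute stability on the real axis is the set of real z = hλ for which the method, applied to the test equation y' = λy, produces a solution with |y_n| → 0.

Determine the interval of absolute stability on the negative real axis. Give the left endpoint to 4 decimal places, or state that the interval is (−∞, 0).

Test eqn y'=λy, z=hλ:
  y_{n+1} = y_n + z·[3/4·y_n + 1/4·y_{n+1}] ⇒ (1 − 1/4z)y_{n+1} = (1 + 3/4z)y_n
  so R(z) = (1 + 3/4z)/(1 − 1/4z).

Boundary: |R(x)|=1, x<0.
x=-1.77: |R|=0.2270
R=−1: 1+3/4x = −1+1/4x ⇒ -1/2x=2 ⇒ x=2/(-1/2)=-4.0000
Confirm numerically:
  x=-3.394: |R|=0.83608 <1
  x=-3.123: |R|=0.75376 <1
  x=-2.883: |R|=0.67543 <1
  x=-4.319: |R|=1.07669 >1
  x=-4.278: |R|=1.06717 >1
Interval (-4.0000, 0).

(-4.0000, 0).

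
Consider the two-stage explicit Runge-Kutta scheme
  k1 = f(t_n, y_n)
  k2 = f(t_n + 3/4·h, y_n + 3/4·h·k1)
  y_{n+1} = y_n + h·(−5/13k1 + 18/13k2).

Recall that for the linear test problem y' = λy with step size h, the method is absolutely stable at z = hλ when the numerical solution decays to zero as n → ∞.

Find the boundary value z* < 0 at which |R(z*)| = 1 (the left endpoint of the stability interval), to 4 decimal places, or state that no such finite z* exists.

On y'=λy, z=hλ:
  k1=λy_n ⇒ h·k1=z·y_n;  k2=λ(1+3/4z)y_n ⇒ h·k2=z(1+3/4z)y_n
  y_{n+1}/y_n = 1 − 5/13z + 18/13z(1+3/4z) = 1 + z + 27/26z²
  so R(z) = 1 + z + 27/26z².

Boundary: |R(x)|=1, x<0.
x=-1.72: |R|=2.3522
R=1: x+27/26x²=0 ⇒ x=−26/27=-0.9630; min R=1−1/(4·27/26)=0.7593>−1
Confirm numerically:
  x=-0.930: |R|=0.96817 <1
  x=-0.862: |R|=0.90962 <1
  x=-0.478: |R|=0.75927 <1
  x=-0.475: |R|=0.75930 <1
  x=-1.391: |R|=1.61830 >1
  x=-1.029: |R|=1.07057 >1
Stable set (-0.9630, 0).

z* = -0.9630.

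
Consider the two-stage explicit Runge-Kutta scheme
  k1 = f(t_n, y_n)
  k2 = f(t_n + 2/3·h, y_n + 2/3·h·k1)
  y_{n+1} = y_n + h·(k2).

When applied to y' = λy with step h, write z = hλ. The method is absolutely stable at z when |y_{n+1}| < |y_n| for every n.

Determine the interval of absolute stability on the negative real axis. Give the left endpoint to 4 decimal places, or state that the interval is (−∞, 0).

On y'=λy, z=hλ:
  k1=λy_n ⇒ h·k1=z·y_n;  k2=λ(1+2/3z)y_n ⇒ h·k2=z(1+2/3z)y_n
  y_{n+1}/y_n = 1 + z(1+2/3z) = 1 + z + 2/3z²
  ⇒ R(z) = 1 + z + 2/3z².

Boundary: |R(x)|=1, x<0.
x=-0.83: |R|=0.6293
R=1: x+2/3x²=0 ⇒ x=−3/2=-1.5000; min R=1−1/(4·2/3)=0.6250>−1
Confirm numerically:
  x=-0.756: |R|=0.62502 <1
  x=-0.685: |R|=0.62782 <1
  x=-0.660: |R|=0.63040 <1
  x=-1.891: |R|=1.49292 >1
  x=-1.669: |R|=1.18804 >1
  x=-1.627: |R|=1.13775 >1
Stable set (-1.5000, 0).

(-1.5000, 0).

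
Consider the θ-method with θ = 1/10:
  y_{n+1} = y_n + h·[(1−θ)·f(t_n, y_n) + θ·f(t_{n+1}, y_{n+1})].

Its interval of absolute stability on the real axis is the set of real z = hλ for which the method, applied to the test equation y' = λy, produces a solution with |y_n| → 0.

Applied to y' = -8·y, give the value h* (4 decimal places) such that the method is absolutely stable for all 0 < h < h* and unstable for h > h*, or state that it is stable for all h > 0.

Test eqn y'=λy, z=hλ:
  y_{n+1} = y_n + z·[9/10·y_n + 1/10·y_{n+1}] ⇒ (1 − 1/10z)y_{n+1} = (1 + 9/10z)y_n
  Hence R(z) = (1 + 9/10z)/(1 − 1/10z).

Need |R(x)|<1, x<0.
x=-1.78: |R|=0.5110
R=−1: 1+9/10x = −1+1/10x ⇒ -4/5x=2 ⇒ x=2/(-4/5)=-2.5000
Confirm numerically:
  x=-2.101: |R|=0.73622 <1
  x=-1.776: |R|=0.50815 <1
  x=-1.241: |R|=0.10399 <1
  x=-2.929: |R|=1.26545 >1
  x=-2.623: |R|=1.07795 >1
  x=-2.547: |R|=1.02997 >1
Stable set (-2.5000, 0).

(-2.5000,0); λ=-8 ⇒ h* = (5/2)/8 = 0.3125.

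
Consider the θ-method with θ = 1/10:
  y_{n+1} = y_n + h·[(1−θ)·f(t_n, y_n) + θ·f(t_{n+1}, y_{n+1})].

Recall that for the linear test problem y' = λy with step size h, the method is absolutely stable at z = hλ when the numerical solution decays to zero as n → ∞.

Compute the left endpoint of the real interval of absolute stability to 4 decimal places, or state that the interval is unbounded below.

left endpoint -2.5000.

Set f=λy, z=hλ:
  y_{n+1} = y_n + z·[9/10·y_n + 1/10·y_{n+1}] ⇒ (1 − 1/10z)y_{n+1} = (1 + 9/10z)y_n
  R(z) = (1 + 9/10z)/(1 − 1/10z).

Find x<0 with |R(x)|<1.
x=-1.22: |R|=0.0873
R=−1: 1+9/10x = −1+1/10x ⇒ -4/5x=2 ⇒ x=2/(-4/5)=-2.5000
Confirm numerically:
  x=-2.411: |R|=0.94263 <1
  x=-2.010: |R|=0.67361 <1
  x=-1.250: |R|=0.11111 <1
  x=-3.054: |R|=1.33951 >1
  x=-2.884: |R|=1.23844 >1
  x=-2.567: |R|=1.04265 >1
Interval (-2.5000, 0).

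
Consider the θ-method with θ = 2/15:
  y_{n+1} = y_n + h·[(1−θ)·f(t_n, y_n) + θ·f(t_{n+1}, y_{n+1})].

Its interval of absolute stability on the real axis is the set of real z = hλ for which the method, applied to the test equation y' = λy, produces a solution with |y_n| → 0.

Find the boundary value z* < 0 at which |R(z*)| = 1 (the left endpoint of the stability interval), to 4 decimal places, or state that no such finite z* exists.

Test eqn y'=λy, z=hλ:
  y_{n+1} = y_n + z·[13/15·y_n + 2/15·y_{n+1}] ⇒ (1 − 2/15z)y_{n+1} = (1 + 13/15z)y_n
  Hence R(z) = (1 + 13/15z)/(1 − 2/15z).

Boundary: |R(x)|=1, x<0.
x=-1.8: |R|=0.4516
R=−1: 1+13/15x = −1+2/15x ⇒ -11/15x=2 ⇒ x=2/(-11/15)=-2.7273
Confirm numerically:
  x=-1.985: |R|=0.56958 <1
  x=-1.949: |R|=0.54699 <1
  x=-1.506: |R|=0.25416 <1
  x=-1.190: |R|=0.02704 <1
  x=-3.227: |R|=1.25622 >1
  x=-2.834: |R|=1.05680 >1
Stable set (-2.7273, 0).

left endpoint -2.7273.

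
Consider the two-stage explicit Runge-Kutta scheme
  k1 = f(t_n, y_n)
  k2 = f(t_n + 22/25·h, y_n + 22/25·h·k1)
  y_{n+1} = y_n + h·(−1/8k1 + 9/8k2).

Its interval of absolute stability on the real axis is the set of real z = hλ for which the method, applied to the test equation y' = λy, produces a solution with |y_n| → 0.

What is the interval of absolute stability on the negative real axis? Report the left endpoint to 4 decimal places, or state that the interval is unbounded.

With y'=λy (z=hλ):
  k1=λy_n ⇒ h·k1=z·y_n;  k2=λ(1+22/25z)y_n ⇒ h·k2=z(1+22/25z)y_n
  y_{n+1}/y_n = 1 − 1/8z + 9/8z(1+22/25z) = 1 + z + 99/100z²
  R(z) = 1 + z + 99/100z².

Solve |R(x)|<1 on ℝ⁻.
x=-0.56: |R|=0.7505
R=1: x+99/100x²=0 ⇒ x=−100/99=-1.0101; min R=1−1/(4·99/100)=0.7475>−1
Confirm numerically:
  x=-0.970: |R|=0.96149 <1
  x=-0.788: |R|=0.82673 <1
  x=-0.748: |R|=0.80591 <1
  x=-0.431: |R|=0.75290 <1
  x=-1.434: |R|=1.60179 >1
  x=-1.380: |R|=1.50536 >1
Interval (-1.0101, 0).

(-1.0101, 0).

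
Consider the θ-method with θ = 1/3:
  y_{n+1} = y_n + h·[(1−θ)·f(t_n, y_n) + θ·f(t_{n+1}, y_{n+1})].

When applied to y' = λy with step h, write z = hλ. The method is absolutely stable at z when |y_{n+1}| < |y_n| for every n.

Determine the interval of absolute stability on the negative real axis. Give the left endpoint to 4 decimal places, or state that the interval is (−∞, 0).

Test eqn y'=λy, z=hλ:
  y_{n+1} = y_n + z·[2/3·y_n + 1/3·y_{n+1}] ⇒ (1 − 1/3z)y_{n+1} = (1 + 2/3z)y_n
  ⇒ R(z) = (1 + 2/3z)/(1 − 1/3z).

Find x<0 with |R(x)|<1.
x=-1.66: |R|=0.0687
R=−1: 1+2/3x = −1+1/3x ⇒ -1/3x=2 ⇒ x=2/(-1/3)=-6.0000
Confirm numerically:
  x=-2.930: |R|=0.48229 <1
  x=-2.594: |R|=0.39113 <1
  x=-2.455: |R|=0.35014 <1
  x=-6.292: |R|=1.03142 >1
  x=-6.146: |R|=1.01596 >1
So |R|<1 on (-6.0000, 0).

(-6.0000, 0).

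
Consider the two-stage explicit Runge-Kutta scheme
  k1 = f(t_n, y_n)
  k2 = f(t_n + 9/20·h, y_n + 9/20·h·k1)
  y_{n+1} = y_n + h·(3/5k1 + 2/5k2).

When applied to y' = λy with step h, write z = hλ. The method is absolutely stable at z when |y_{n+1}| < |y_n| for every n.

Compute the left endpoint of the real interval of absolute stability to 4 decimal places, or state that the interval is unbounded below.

left endpoint -5.5556.

Test eqn y'=λy, z=hλ:
  k1=λy_n ⇒ h·k1=z·y_n;  k2=λ(1+9/20z)y_n ⇒ h·k2=z(1+9/20z)y_n
  y_{n+1}/y_n = 1 + 3/5z + 2/5z(1+9/20z) = 1 + z + 9/50z²
  ⇒ R(z) = 1 + z + 9/50z².

Solve |R(x)|<1 on ℝ⁻.
x=-0.95: |R|=0.2125
R=1: x+9/50x²=0 ⇒ x=−50/9=-5.5556; min R=1−1/(4·9/50)=-0.3889>−1
Confirm numerically:
  x=-4.583: |R|=0.19770 <1
  x=-3.411: |R|=0.31671 <1
  x=-2.688: |R|=0.38744 <1
  x=-2.399: |R|=0.36306 <1
  x=-6.058: |R|=1.54789 >1
  x=-5.696: |R|=1.14399 >1
  x=-5.591: |R|=1.03567 >1
So |R|<1 on (-5.5556, 0).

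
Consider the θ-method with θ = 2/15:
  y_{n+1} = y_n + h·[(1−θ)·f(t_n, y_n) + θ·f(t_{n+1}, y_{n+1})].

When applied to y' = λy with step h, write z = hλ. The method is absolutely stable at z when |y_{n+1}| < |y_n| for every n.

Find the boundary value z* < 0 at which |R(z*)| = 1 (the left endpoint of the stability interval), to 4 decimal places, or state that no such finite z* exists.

On y'=λy, z=hλ:
  y_{n+1} = y_n + z·[13/15·y_n + 2/15·y_{n+1}] ⇒ (1 − 2/15z)y_{n+1} = (1 + 13/15z)y_n
  ⇒ R(z) = (1 + 13/15z)/(1 − 2/15z).

Boundary: |R(x)|=1, x<0.
x=-1.24: |R|=0.0641
R=−1: 1+13/15x = −1+2/15x ⇒ -11/15x=2 ⇒ x=2/(-11/15)=-2.7273
Confirm numerically:
  x=-2.474: |R|=0.86034 <1
  x=-2.454: |R|=0.84901 <1
  x=-2.360: |R|=0.79513 <1
  x=-3.306: |R|=1.29456 >1
  x=-2.849: |R|=1.06469 >1
So |R|<1 on (-2.7273, 0).

z* = -2.7273.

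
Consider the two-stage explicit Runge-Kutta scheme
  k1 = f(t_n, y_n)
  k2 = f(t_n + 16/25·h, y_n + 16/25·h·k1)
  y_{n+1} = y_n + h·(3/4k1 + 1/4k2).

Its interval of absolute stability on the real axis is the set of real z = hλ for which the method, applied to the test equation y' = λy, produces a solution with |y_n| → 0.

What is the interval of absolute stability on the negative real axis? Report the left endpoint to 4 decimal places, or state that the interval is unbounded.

(-6.2500, 0).

Test eqn y'=λy, z=hλ:
  k1=λy_n ⇒ h·k1=z·y_n;  k2=λ(1+16/25z)y_n ⇒ h·k2=z(1+16/25z)y_n
  y_{n+1}/y_n = 1 + 3/4z + 1/4z(1+16/25z) = 1 + z + 4/25z²
  ⇒ R(z) = 1 + z + 4/25z².

Find x<0 with |R(x)|<1.
x=-1.18: |R|=0.0428
R=1: x+4/25x²=0 ⇒ x=−25/4=-6.2500; min R=1−1/(4·4/25)=-0.5625>−1
Confirm numerically:
  x=-4.427: |R|=0.29127 <1
  x=-4.230: |R|=0.36714 <1
  x=-3.877: |R|=0.47202 <1
  x=-3.284: |R|=0.55846 <1
  x=-6.508: |R|=1.26865 >1
  x=-6.364: |R|=1.11608 >1
Stable set (-6.2500, 0).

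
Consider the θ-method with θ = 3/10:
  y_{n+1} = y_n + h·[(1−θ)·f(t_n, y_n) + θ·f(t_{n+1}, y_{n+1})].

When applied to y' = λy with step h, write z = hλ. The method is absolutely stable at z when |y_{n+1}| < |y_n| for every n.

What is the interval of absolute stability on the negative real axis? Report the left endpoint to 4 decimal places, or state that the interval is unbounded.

Test eqn y'=λy, z=hλ:
  y_{n+1} = y_n + z·[7/10·y_n + 3/10·y_{n+1}] ⇒ (1 − 3/10z)y_{n+1} = (1 + 7/10z)y_n
  Hence R(z) = (1 + 7/10z)/(1 − 3/10z).

Find x<0 with |R(x)|<1.
x=-0.94: |R|=0.2668
R=−1: 1+7/10x = −1+3/10x ⇒ -2/5x=2 ⇒ x=2/(-2/5)=-5.0000
Confirm numerically:
  x=-4.323: |R|=0.88210 <1
  x=-3.905: |R|=0.79830 <1
  x=-3.062: |R|=0.59596 <1
  x=-2.356: |R|=0.38036 <1
  x=-5.349: |R|=1.05360 >1
  x=-5.311: |R|=1.04797 >1
So |R|<1 on (-5.0000, 0).

z∈(-5.0000,0).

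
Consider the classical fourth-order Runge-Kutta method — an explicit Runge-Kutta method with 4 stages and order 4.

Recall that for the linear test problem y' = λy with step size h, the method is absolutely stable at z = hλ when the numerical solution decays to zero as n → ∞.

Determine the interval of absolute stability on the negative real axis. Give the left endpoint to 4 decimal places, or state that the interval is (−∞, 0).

Test eqn y'=λy, z=hλ:
  order 4, 4-stage ⇒ R(z)=1+z+z^2/2+z^3/6+z^4/24
  (e.g. R(-1.05)=0.35896, |R|=0.35896)

Need |R(x)|<1, x<0.
x=-1.05: |R|=0.3590
|R(-3.07)|=1.5212 |R(-2.44)|=0.5926 |R(-0.86)|=0.4266
Bisect:
  x_lo=-3.6607 |R|=3.3460  x_hi=-0.2788 |R|=0.7567
  mid=-1.96976 |R|=0.32371 →hi
  mid=-2.81522 |R|=1.04606 →lo
  mid=-2.39249 |R|=0.55225 →hi
  mid=-2.60385 |R|=0.75918 →hi
  mid=-2.70954 |R|=0.89166 →hi
  mid=-2.76238 |R|=0.96600 →hi
  mid=-2.78880 |R|=1.00530 →lo
  mid=-2.77559 |R|=0.98547 →hi
  ...
  [-2.78550,-2.78529] ⇒ x*=-2.7853
So |R|<1 on (-2.7853, 0).

z∈(-2.7853,0).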